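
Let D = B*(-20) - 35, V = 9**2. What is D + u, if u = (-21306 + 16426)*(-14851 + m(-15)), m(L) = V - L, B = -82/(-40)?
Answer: 72004324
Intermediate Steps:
B = 41/20 (B = -82*(-1/40) = 41/20 ≈ 2.0500)
V = 81
m(L) = 81 - L
D = -76 (D = (41/20)*(-20) - 35 = -41 - 35 = -76)
u = 72004400 (u = (-21306 + 16426)*(-14851 + (81 - 1*(-15))) = -4880*(-14851 + (81 + 15)) = -4880*(-14851 + 96) = -4880*(-14755) = 72004400)
D + u = -76 + 72004400 = 72004324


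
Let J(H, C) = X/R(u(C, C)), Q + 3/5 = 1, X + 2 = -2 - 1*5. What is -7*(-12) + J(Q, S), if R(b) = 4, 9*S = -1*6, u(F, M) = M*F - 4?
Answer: 327/4 ≈ 81.750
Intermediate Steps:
u(F, M) = -4 + F*M (u(F, M) = F*M - 4 = -4 + F*M)
S = -2/3 (S = (-1*6)/9 = (1/9)*(-6) = -2/3 ≈ -0.66667)
X = -9 (X = -2 + (-2 - 1*5) = -2 + (-2 - 5) = -2 - 7 = -9)
Q = 2/5 (Q = -3/5 + 1 = 2/5 ≈ 0.40000)
J(H, C) = -9/4
-7*(-12) + J(Q, S) = -7*(-12) - 9/4 = 84 - 9/4 = 327/4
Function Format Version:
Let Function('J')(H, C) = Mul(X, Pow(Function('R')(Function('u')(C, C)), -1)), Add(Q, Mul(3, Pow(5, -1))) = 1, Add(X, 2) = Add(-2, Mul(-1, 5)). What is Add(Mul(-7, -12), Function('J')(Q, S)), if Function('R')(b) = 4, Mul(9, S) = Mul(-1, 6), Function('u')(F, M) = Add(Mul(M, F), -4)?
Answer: Rational(327, 4) ≈ 81.750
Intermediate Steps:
Function('u')(F, M) = Add(-4, Mul(F, M)) (Function('u')(F, M) = Add(Mul(F, M), -4) = Add(-4, Mul(F, M)))
S = Rational(-2, 3) (S = Mul(Rational(1, 9), Mul(-1, 6)) = Mul(Rational(1, 9), -6) = Rational(-2, 3) ≈ -0.66667)
X = -9 (X = Add(-2, Add(-2, Mul(-1, 5))) = Add(-2, Add(-2, -5)) = Add(-2, -7) = -9)
Q = Rational(2, 5) (Q = Add(Rational(-3, 5), 1) = Rational(2, 5) ≈ 0.40000)
Function('J')(H, C) = Rational(-9, 4) (Function('J')(H, C) = Mul(-9, Pow(4, -1)) = Mul(-9, Rational(1, 4)) = Rational(-9, 4))
Add(Mul(-7, -12), Function('J')(Q, S)) = Add(Mul(-7, -12), Rational(-9, 4)) = Add(84, Rational(-9, 4)) = Rational(327, 4)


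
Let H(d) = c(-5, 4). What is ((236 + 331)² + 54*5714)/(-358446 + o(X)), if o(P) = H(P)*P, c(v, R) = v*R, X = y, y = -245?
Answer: -630045/353546 ≈ -1.7821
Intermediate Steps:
X = -245
c(v, R) = R*v
H(d) = -20 (H(d) = 4*(-5) = -20)
o(P) = -20*P
((236 + 331)² + 54*5714)/(-358446 + o(X)) = ((236 + 331)² + 54*5714)/(-358446 - 20*(-245)) = (567² + 308556)/(-358446 + 4900) = (321489 + 308556)/(-353546) = 630045*(-1/353546) = -630045/353546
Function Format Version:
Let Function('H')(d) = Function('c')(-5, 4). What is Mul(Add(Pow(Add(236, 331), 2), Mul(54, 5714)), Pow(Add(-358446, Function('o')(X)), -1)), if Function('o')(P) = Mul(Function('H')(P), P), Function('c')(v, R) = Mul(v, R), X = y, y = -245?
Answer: Rational(-630045, 353546) ≈ -1.7821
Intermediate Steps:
X = -245
Function('c')(v, R) = Mul(R, v)
Function('H')(d) = -20 (Function('H')(d) = Mul(4, -5) = -20)
Function('o')(P) = Mul(-20, P)
Mul(Add(Pow(Add(236, 331), 2), Mul(54, 5714)), Pow(Add(-358446, Function('o')(X)), -1)) = Mul(Add(Pow(Add(236, 331), 2), Mul(54, 5714)), Pow(Add(-358446, Mul(-20, -245)), -1)) = Mul(Add(Pow(567, 2), 308556), Pow(Add(-358446, 4900), -1)) = Mul(Add(321489, 308556), Pow(-353546, -1)) = Mul(630045, Rational(-1, 353546)) = Rational(-630045, 353546)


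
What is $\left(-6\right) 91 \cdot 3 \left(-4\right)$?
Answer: $6552$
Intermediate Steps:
$\left(-6\right) 91 \cdot 3 \left(-4\right) = \left(-546\right) \left(-12\right) = 6552$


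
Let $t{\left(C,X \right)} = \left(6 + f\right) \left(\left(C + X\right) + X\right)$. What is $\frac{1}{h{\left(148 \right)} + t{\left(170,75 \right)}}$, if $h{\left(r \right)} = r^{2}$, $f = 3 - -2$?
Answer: $\frac{1}{25424} \approx 3.9333 \cdot 10^{-5}$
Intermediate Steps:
$f = 5$ ($f = 3 + 2 = 5$)
$t{\left(C,X \right)} = 11 C + 22 X$ ($t{\left(C,X \right)} = \left(6 + 5\right) \left(\left(C + X\right) + X\right) = 11 \left(C + 2 X\right) = 11 C + 22 X$)
$\frac{1}{h{\left(148 \right)} + t{\left(170,75 \right)}} = \frac{1}{148^{2} + \left(11 \cdot 170 + 22 \cdot 75\right)} = \frac{1}{21904 + \left(1870 + 1650\right)} = \frac{1}{21904 + 3520} = \frac{1}{25424}$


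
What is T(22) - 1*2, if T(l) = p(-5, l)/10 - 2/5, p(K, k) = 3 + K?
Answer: -13/5 ≈ -2.6000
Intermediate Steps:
T(l) = -3/5 (T(l) = (3 - 5)/10 - 2/5 = -2*1/10 - 2*1/5 = -1/5 - 2/5 = -3/5)
T(22) - 1*2 = -3/5 - 1*2 = -3/5 - 2 = -13/5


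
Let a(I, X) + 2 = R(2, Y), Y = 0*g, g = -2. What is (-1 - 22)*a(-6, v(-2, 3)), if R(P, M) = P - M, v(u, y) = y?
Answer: 0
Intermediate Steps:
Y = 0 (Y = 0*(-2) = 0)
a(I, X) = 0 (a(I, X) = -2 + (2 - 1*0) = -2 + (2 + 0) = -2 + 2 = 0)
(-1 - 22)*a(-6, v(-2, 3)) = (-1 - 22)*0 = -23*0 = 0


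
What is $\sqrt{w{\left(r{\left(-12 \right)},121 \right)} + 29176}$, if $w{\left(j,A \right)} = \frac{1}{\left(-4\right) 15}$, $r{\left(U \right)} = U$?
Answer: $\frac{\sqrt{26258385}}{30} \approx 170.81$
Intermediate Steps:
$w{\left(j,A \right)} = - \frac{1}{60}$ ($w{\left(j,A \right)} = \frac{1}{-60} = - \frac{1}{60}$)
$\sqrt{w{\left(r{\left(-12 \right)},121 \right)} + 29176} = \sqrt{- \frac{1}{60} + 29176} = \sqrt{\frac{1750559}{60}} = \frac{\sqrt{26258385}}{30}$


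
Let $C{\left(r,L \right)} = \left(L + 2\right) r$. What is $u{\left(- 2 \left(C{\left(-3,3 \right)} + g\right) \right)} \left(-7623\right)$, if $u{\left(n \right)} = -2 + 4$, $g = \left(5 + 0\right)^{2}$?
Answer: $-15246$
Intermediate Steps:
$C{\left(r,L \right)} = r \left(2 + L\right)$ ($C{\left(r,L \right)} = \left(2 + L\right) r = r \left(2 + L\right)$)
$g = 25$ ($g = 5^{2} = 25$)
$u{\left(n \right)} = 2$
$u{\left(- 2 \left(C{\left(-3,3 \right)} + g\right) \right)} \left(-7623\right) = 2 \left(-7623\right) = -15246$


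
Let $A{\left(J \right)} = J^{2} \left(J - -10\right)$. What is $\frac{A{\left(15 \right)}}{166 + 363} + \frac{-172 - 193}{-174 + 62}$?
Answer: $\frac{823085}{59248} \approx 13.892$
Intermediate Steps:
$A{\left(J \right)} = J^{2} \left(10 + J\right)$ ($A{\left(J \right)} = J^{2} \left(J + 10\right) = J^{2} \left(10 + J\right)$)
$\frac{A{\left(15 \right)}}{166 + 363} + \frac{-172 - 193}{-174 + 62} = \frac{15^{2} \left(10 + 15\right)}{166 + 363} + \frac{-172 - 193}{-174 + 62} = \frac{225 \cdot 25}{529} - \frac{365}{-112} = 5625 \cdot \frac{1}{529} - - \frac{365}{112} = \frac{5625}{529} + \frac{365}{112} = \frac{823085}{59248}$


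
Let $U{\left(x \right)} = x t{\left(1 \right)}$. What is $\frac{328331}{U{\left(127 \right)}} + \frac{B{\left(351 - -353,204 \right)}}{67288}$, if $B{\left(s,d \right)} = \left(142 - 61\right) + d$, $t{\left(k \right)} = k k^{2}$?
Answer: $\frac{22092772523}{8545576} \approx 2585.3$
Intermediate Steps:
$t{\left(k \right)} = k^{3}$
$B{\left(s,d \right)} = 81 + d$
$U{\left(x \right)} = x$ ($U{\left(x \right)} = x 1^{3} = x 1 = x$)
$\frac{328331}{U{\left(127 \right)}} + \frac{B{\left(351 - -353,204 \right)}}{67288} = \frac{328331}{127} + \frac{81 + 204}{67288} = 328331 \cdot \frac{1}{127} + 285 \cdot \frac{1}{67288} = \frac{328331}{127} + \frac{285}{67288} = \frac{22092772523}{8545576}$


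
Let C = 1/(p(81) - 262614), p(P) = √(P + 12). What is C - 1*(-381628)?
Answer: 8773133244894490/22988704301 - √93/68966112903 ≈ 3.8163e+5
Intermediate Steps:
p(P) = √(12 + P)
C = 1/(-262614 + √93) (C = 1/(√(12 + 81) - 262614) = 1/(√93 - 262614) = 1/(-262614 + √93) ≈ -3.8080e-6)
C - 1*(-381628) = (-87538/22988704301 - √93/68966112903) - 1*(-381628) = (-87538/22988704301 - √93/68966112903) + 381628 = 8773133244894490/22988704301 - √93/68966112903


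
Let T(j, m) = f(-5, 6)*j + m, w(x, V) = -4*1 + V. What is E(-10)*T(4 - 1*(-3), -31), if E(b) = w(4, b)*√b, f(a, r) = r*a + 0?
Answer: 3374*I*√10 ≈ 10670.0*I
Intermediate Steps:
f(a, r) = a*r (f(a, r) = a*r + 0 = a*r)
w(x, V) = -4 + V
E(b) = √b*(-4 + b) (E(b) = (-4 + b)*√b = √b*(-4 + b))
T(j, m) = m - 30*j (T(j, m) = (-5*6)*j + m = -30*j + m = m - 30*j)
E(-10)*T(4 - 1*(-3), -31) = (√(-10)*(-4 - 10))*(-31 - 30*(4 - 1*(-3))) = ((I*√10)*(-14))*(-31 - 30*(4 + 3)) = (-14*I*√10)*(-31 - 30*7) = (-14*I*√10)*(-31 - 210) = -14*I*√10*(-241) = 3374*I*√10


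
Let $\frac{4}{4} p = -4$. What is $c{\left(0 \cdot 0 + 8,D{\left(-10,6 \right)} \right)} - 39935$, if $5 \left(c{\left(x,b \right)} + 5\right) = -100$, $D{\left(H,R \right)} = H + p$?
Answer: $-39960$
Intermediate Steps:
$p = -4$
$D{\left(H,R \right)} = -4 + H$ ($D{\left(H,R \right)} = H - 4 = -4 + H$)
$c{\left(x,b \right)} = -25$ ($c{\left(x,b \right)} = -5 + \frac{1}{5} \left(-100\right) = -5 - 20 = -25$)
$c{\left(0 \cdot 0 + 8,D{\left(-10,6 \right)} \right)} - 39935 = -25 - 39935 = -39960$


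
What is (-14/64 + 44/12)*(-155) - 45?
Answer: -55625/96 ≈ -579.43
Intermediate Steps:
(-14/64 + 44/12)*(-155) - 45 = (-14*1/64 + 44*(1/12))*(-155) - 45 = (-7/32 + 11/3)*(-155) - 45 = (331/96)*(-155) - 45 = -51305/96 - 45 = -55625/96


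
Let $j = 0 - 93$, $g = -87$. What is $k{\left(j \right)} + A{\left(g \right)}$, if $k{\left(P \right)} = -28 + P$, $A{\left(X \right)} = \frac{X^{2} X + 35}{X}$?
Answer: $\frac{647941}{87} \approx 7447.6$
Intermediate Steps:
$j = -93$
$A{\left(X \right)} = \frac{35 + X^{3}}{X}$ ($A{\left(X \right)} = \frac{X^{3} + 35}{X} = \frac{35 + X^{3}}{X}$)
$k{\left(j \right)} + A{\left(g \right)} = \left(-28 - 93\right) + \frac{35 + \left(-87\right)^{3}}{-87} = -121 - \frac{35 - 658503}{87} = -121 - - \frac{658468}{87} = -121 + \frac{658468}{87} = \frac{647941}{87}$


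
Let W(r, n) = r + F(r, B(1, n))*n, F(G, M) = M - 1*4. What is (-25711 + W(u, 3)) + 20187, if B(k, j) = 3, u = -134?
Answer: -5661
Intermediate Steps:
F(G, M) = -4 + M (F(G, M) = M - 4 = -4 + M)
W(r, n) = r - n (W(r, n) = r + (-4 + 3)*n = r - n)
(-25711 + W(u, 3)) + 20187 = (-25711 + (-134 - 1*3)) + 20187 = (-25711 + (-134 - 3)) + 20187 = (-25711 - 137) + 20187 = -25848 + 20187 = -5661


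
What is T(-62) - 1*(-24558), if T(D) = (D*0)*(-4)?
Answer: 24558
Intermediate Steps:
T(D) = 0 (T(D) = 0*(-4) = 0)
T(-62) - 1*(-24558) = 0 - 1*(-24558) = 0 + 24558 = 24558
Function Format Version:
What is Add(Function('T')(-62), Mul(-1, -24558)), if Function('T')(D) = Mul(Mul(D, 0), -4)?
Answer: 24558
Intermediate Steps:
Function('T')(D) = 0 (Function('T')(D) = Mul(0, -4) = 0)
Add(Function('T')(-62), Mul(-1, -24558)) = Add(0, Mul(-1, -24558)) = Add(0, 24558) = 24558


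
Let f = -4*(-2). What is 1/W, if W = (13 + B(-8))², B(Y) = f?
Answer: 1/441 ≈ 0.0022676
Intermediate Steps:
f = 8
B(Y) = 8
W = 441 (W = (13 + 8)² = 21² = 441)
1/W = 1/441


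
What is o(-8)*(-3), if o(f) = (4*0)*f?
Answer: 0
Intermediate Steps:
o(f) = 0 (o(f) = 0*f = 0)
o(-8)*(-3) = 0*(-3) = 0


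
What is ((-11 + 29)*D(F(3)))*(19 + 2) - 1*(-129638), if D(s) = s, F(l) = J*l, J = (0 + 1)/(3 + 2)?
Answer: 649324/5 ≈ 1.2986e+5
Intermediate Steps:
J = ⅕ (J = 1/5 = 1*(⅕) = ⅕ ≈ 0.20000)
F(l) = l/5
((-11 + 29)*D(F(3)))*(19 + 2) - 1*(-129638) = ((-11 + 29)*((⅕)*3))*(19 + 2) - 1*(-129638) = (18*(⅗))*21 + 129638 = (54/5)*21 + 129638 = 1134/5 + 129638 = 649324/5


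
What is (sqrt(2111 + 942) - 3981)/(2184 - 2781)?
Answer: 1327/199 - sqrt(3053)/597 ≈ 6.5758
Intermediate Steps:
(sqrt(2111 + 942) - 3981)/(2184 - 2781) = (sqrt(3053) - 3981)/(-597) = (-3981 + sqrt(3053))*(-1/597) = 1327/199 - sqrt(3053)/597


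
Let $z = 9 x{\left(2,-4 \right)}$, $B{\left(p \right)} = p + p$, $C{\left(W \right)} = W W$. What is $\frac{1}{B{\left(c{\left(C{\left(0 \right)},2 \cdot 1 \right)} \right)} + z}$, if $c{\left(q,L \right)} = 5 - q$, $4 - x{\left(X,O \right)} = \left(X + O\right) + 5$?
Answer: $\frac{1}{19} \approx 0.052632$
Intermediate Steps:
$C{\left(W \right)} = W^{2}$
$x{\left(X,O \right)} = -1 - O - X$ ($x{\left(X,O \right)} = 4 - \left(\left(X + O\right) + 5\right) = 4 - \left(\left(O + X\right) + 5\right) = 4 - \left(5 + O + X\right) = -1 - O - X$)
$B{\left(p \right)} = 2 p$
$z = 9$ ($z = 9 \left(-1 - -4 - 2\right) = 9 \left(-1 + 4 - 2\right) = 9 \cdot 1 = 9$)
$\frac{1}{B{\left(c{\left(C{\left(0 \right)},2 \cdot 1 \right)} \right)} + z} = \frac{1}{2 \left(5 - 0^{2}\right) + 9} = \frac{1}{2 \left(5 - 0\right) + 9} = \frac{1}{2 \left(5 + 0\right) + 9} = \frac{1}{2 \cdot 5 + 9} = \frac{1}{10 + 9} = \frac{1}{19}$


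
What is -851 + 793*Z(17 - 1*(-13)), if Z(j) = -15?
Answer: -12746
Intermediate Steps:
-851 + 793*Z(17 - 1*(-13)) = -851 + 793*(-15) = -851 - 11895 = -12746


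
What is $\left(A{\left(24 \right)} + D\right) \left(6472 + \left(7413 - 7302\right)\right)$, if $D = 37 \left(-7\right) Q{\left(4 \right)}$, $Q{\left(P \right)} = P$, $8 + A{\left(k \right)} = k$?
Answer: $-6714660$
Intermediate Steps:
$A{\left(k \right)} = -8 + k$
$D = -1036$ ($D = 37 \left(-7\right) 4 = \left(-259\right) 4 = -1036$)
$\left(A{\left(24 \right)} + D\right) \left(6472 + \left(7413 - 7302\right)\right) = \left(\left(-8 + 24\right) - 1036\right) \left(6472 + \left(7413 - 7302\right)\right) = \left(16 - 1036\right) \left(6472 + 111\right) = \left(-1020\right) 6583 = -6714660$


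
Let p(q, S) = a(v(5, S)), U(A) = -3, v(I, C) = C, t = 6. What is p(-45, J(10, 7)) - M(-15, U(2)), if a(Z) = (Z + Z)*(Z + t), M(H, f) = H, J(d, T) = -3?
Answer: -3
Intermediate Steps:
a(Z) = 2*Z*(6 + Z) (a(Z) = (Z + Z)*(Z + 6) = (2*Z)*(6 + Z) = 2*Z*(6 + Z))
p(q, S) = 2*S*(6 + S)
p(-45, J(10, 7)) - M(-15, U(2)) = 2*(-3)*(6 - 3) - 1*(-15) = 2*(-3)*3 + 15 = -18 + 15 = -3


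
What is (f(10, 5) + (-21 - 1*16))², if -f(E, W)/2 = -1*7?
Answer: 529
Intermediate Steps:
f(E, W) = 14 (f(E, W) = -(-2)*7 = -2*(-7) = 14)
(f(10, 5) + (-21 - 1*16))² = (14 + (-21 - 1*16))² = (14 + (-21 - 16))² = (14 - 37)² = (-23)² = 529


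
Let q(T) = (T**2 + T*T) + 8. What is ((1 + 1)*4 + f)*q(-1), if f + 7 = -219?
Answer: -2180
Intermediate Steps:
f = -226 (f = -7 - 219 = -226)
q(T) = 8 + 2*T**2 (q(T) = (T**2 + T**2) + 8 = 2*T**2 + 8 = 8 + 2*T**2)
((1 + 1)*4 + f)*q(-1) = ((1 + 1)*4 - 226)*(8 + 2*(-1)**2) = (2*4 - 226)*(8 + 2*1) = (8 - 226)*(8 + 2) = -218*10 = -2180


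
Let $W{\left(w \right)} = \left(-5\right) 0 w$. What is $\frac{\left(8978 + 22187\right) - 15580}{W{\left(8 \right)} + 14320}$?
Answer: $\frac{3117}{2864} \approx 1.0883$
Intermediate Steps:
$W{\left(w \right)} = 0$ ($W{\left(w \right)} = 0 w = 0$)
$\frac{\left(8978 + 22187\right) - 15580}{W{\left(8 \right)} + 14320} = \frac{\left(8978 + 22187\right) - 15580}{0 + 14320} = \frac{31165 - 15580}{14320} = 15585 \cdot \frac{1}{14320} = \frac{3117}{2864}$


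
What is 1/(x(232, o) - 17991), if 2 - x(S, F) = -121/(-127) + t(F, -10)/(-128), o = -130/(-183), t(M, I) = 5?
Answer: -16256/292444037 ≈ -5.5587e-5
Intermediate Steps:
o = 130/183 (o = -130*(-1/183) = 130/183 ≈ 0.71038)
x(S, F) = 17659/16256 (x(S, F) = 2 - (-121/(-127) + 5/(-128)) = 2 - (-121*(-1/127) + 5*(-1/128)) = 2 - (121/127 - 5/128) = 2 - 1*14853/16256 = 2 - 14853/16256 = 17659/16256)
1/(x(232, o) - 17991) = 1/(17659/16256 - 17991) = 1/(-292444037/16256) = -16256/292444037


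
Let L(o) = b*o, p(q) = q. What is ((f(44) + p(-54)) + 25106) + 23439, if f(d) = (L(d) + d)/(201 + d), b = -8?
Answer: 1697141/35 ≈ 48490.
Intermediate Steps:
L(o) = -8*o
f(d) = -7*d/(201 + d) (f(d) = (-8*d + d)/(201 + d) = (-7*d)/(201 + d) = -7*d/(201 + d))
((f(44) + p(-54)) + 25106) + 23439 = ((-7*44/(201 + 44) - 54) + 25106) + 23439 = ((-7*44/245 - 54) + 25106) + 23439 = ((-7*44*1/245 - 54) + 25106) + 23439 = ((-44/35 - 54) + 25106) + 23439 = (-1934/35 + 25106) + 23439 = 876776/35 + 23439 = 1697141/35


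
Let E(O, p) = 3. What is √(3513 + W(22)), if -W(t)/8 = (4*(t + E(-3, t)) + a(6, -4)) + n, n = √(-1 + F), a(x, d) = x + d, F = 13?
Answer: √(2697 - 16*√3) ≈ 51.665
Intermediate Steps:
a(x, d) = d + x
n = 2*√3 (n = √(-1 + 13) = √12 = 2*√3 ≈ 3.4641)
W(t) = -112 - 32*t - 16*√3 (W(t) = -8*((4*(t + 3) + (-4 + 6)) + 2*√3) = -8*((4*(3 + t) + 2) + 2*√3) = -8*(((12 + 4*t) + 2) + 2*√3) = -8*((14 + 4*t) + 2*√3) = -8*(14 + 2*√3 + 4*t) = -112 - 32*t - 16*√3)
√(3513 + W(22)) = √(3513 + (-112 - 32*22 - 16*√3)) = √(3513 + (-112 - 704 - 16*√3)) = √(3513 + (-816 - 16*√3)) = √(2697 - 16*√3)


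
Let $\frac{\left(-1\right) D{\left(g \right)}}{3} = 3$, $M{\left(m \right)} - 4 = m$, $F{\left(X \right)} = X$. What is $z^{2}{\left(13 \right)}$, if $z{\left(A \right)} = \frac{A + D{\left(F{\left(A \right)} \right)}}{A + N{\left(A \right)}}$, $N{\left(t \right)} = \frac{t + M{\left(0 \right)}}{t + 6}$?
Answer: $\frac{361}{4356} \approx 0.082874$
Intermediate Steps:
$M{\left(m \right)} = 4 + m$
$N{\left(t \right)} = \frac{4 + t}{6 + t}$ ($N{\left(t \right)} = \frac{t + \left(4 + 0\right)}{t + 6} = \frac{t + 4}{6 + t} = \frac{4 + t}{6 + t}$)
$D{\left(g \right)} = -9$ ($D{\left(g \right)} = \left(-3\right) 3 = -9$)
$z{\left(A \right)} = \frac{-9 + A}{A + \frac{4 + A}{6 + A}}$ ($z{\left(A \right)} = \frac{A - 9}{A + \frac{4 + A}{6 + A}} = \frac{-9 + A}{A + \frac{4 + A}{6 + A}}$)
$z^{2}{\left(13 \right)} = \left(\frac{\left(-9 + 13\right) \left(6 + 13\right)}{4 + 13 + 13 \left(6 + 13\right)}\right)^{2} = \left(\frac{1}{4 + 13 + 13 \cdot 19} \cdot 4 \cdot 19\right)^{2} = \left(\frac{1}{4 + 13 + 247} \cdot 4 \cdot 19\right)^{2} = \left(\frac{1}{264} \cdot 4 \cdot 19\right)^{2} = \left(\frac{19}{66}\right)^{2} = \frac{361}{4356}$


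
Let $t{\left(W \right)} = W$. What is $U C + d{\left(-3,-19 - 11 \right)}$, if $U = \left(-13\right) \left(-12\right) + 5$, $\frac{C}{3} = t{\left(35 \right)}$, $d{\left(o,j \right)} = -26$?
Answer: $16879$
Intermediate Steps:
$C = 105$ ($C = 3 \cdot 35 = 105$)
$U = 161$ ($U = 156 + 5 = 161$)
$U C + d{\left(-3,-19 - 11 \right)} = 161 \cdot 105 - 26 = 16905 - 26 = 16879$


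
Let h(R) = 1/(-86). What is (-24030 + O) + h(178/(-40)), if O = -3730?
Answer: -2387361/86 ≈ -27760.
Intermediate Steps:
h(R) = -1/86
(-24030 + O) + h(178/(-40)) = (-24030 - 3730) - 1/86 = -27760 - 1/86 = -2387361/86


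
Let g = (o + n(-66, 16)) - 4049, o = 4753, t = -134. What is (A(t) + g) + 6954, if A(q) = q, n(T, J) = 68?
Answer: 7592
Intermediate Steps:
g = 772 (g = (4753 + 68) - 4049 = 4821 - 4049 = 772)
(A(t) + g) + 6954 = (-134 + 772) + 6954 = 638 + 6954 = 7592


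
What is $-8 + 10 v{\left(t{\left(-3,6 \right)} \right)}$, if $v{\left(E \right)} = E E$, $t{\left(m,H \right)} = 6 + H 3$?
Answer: $5752$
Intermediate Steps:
$t{\left(m,H \right)} = 6 + 3 H$
$v{\left(E \right)} = E^{2}$
$-8 + 10 v{\left(t{\left(-3,6 \right)} \right)} = -8 + 10 \left(6 + 3 \cdot 6\right)^{2} = -8 + 10 \left(6 + 18\right)^{2} = -8 + 10 \cdot 24^{2} = -8 + 10 \cdot 576 = -8 + 5760 = 5752$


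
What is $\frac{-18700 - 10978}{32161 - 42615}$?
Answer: $\frac{14839}{5227} \approx 2.8389$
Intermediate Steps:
$\frac{-18700 - 10978}{32161 - 42615} = - \frac{29678}{-10454} = \left(-29678\right) \left(- \frac{1}{10454}\right) = \frac{14839}{5227}$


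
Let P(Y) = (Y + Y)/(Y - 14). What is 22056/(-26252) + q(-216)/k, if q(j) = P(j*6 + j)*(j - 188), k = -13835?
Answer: -7742481078/9897102445 ≈ -0.78230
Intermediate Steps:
P(Y) = 2*Y/(-14 + Y) (P(Y) = (2*Y)/(-14 + Y) = 2*Y/(-14 + Y))
q(j) = 14*j*(-188 + j)/(-14 + 7*j) (q(j) = (2*(j*6 + j)/(-14 + (j*6 + j)))*(j - 188) = (2*(6*j + j)/(-14 + (6*j + j)))*(-188 + j) = (2*(7*j)/(-14 + 7*j))*(-188 + j) = (14*j/(-14 + 7*j))*(-188 + j) = 14*j*(-188 + j)/(-14 + 7*j))
22056/(-26252) + q(-216)/k = 22056/(-26252) + (2*(-216)*(-188 - 216)/(-2 - 216))/(-13835) = 22056*(-1/26252) + (2*(-216)*(-404)/(-218))*(-1/13835) = -5514/6563 + (2*(-216)*(-1/218)*(-404))*(-1/13835) = -5514/6563 - 87264/109*(-1/13835) = -5514/6563 + 87264/1508015 = -7742481078/9897102445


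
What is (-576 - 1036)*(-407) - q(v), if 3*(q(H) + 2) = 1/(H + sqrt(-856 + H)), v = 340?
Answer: 57136561397/87087 + I*sqrt(129)/174174 ≈ 6.5609e+5 + 6.521e-5*I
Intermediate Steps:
q(H) = -2 + 1/(3*(H + sqrt(-856 + H)))
(-576 - 1036)*(-407) - q(v) = (-576 - 1036)*(-407) - (1/3 - 2*340 - 2*sqrt(-856 + 340))/(340 + sqrt(-856 + 340)) = -1612*(-407) - (1/3 - 680 - 4*I*sqrt(129))/(340 + sqrt(-516)) = 656084 - (1/3 - 680 - 4*I*sqrt(129))/(340 + 2*I*sqrt(129)) = 656084 - (-2039/3 - 4*I*sqrt(129))/(340 + 2*I*sqrt(129))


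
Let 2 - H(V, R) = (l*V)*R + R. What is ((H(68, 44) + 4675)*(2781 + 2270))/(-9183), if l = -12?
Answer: -204752387/9183 ≈ -22297.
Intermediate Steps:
H(V, R) = 2 - R + 12*R*V (H(V, R) = 2 - ((-12*V)*R + R) = 2 - (-12*R*V + R) = 2 - (R - 12*R*V) = 2 + (-R + 12*R*V) = 2 - R + 12*R*V)
((H(68, 44) + 4675)*(2781 + 2270))/(-9183) = (((2 - 1*44 + 12*44*68) + 4675)*(2781 + 2270))/(-9183) = (((2 - 44 + 35904) + 4675)*5051)*(-1/9183) = ((35862 + 4675)*5051)*(-1/9183) = (40537*5051)*(-1/9183) = 204752387*(-1/9183) = -204752387/9183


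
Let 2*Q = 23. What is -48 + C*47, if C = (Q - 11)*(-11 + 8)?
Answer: -237/2 ≈ -118.50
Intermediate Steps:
Q = 23/2 (Q = (½)*23 = 23/2 ≈ 11.500)
C = -3/2 (C = (23/2 - 11)*(-11 + 8) = (½)*(-3) = -3/2 ≈ -1.5000)
-48 + C*47 = -48 - 3/2*47 = -48 - 141/2 = -237/2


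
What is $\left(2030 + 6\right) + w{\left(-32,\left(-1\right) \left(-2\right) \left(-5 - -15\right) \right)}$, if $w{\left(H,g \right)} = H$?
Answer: $2004$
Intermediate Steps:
$\left(2030 + 6\right) + w{\left(-32,\left(-1\right) \left(-2\right) \left(-5 - -15\right) \right)} = \left(2030 + 6\right) - 32 = 2036 - 32 = 2004$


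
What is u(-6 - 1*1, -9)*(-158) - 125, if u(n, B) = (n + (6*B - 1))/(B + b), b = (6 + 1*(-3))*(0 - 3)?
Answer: -6023/9 ≈ -669.22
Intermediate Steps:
b = -9 (b = (6 - 3)*(-3) = 3*(-3) = -9)
u(n, B) = (-1 + n + 6*B)/(-9 + B) (u(n, B) = (n + (6*B - 1))/(B - 9) = (n + (-1 + 6*B))/(-9 + B) = (-1 + n + 6*B)/(-9 + B))
u(-6 - 1*1, -9)*(-158) - 125 = ((-1 + (-6 - 1*1) + 6*(-9))/(-9 - 9))*(-158) - 125 = ((-1 + (-6 - 1) - 54)/(-18))*(-158) - 125 = -(-1 - 7 - 54)/18*(-158) - 125 = -1/18*(-62)*(-158) - 125 = (31/9)*(-158) - 125 = -4898/9 - 125 = -6023/9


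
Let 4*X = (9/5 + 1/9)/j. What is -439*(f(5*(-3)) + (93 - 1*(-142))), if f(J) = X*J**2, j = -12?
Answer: -2381575/24 ≈ -99232.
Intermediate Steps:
X = -43/1080 (X = ((9/5 + 1/9)/(-12))/4 = ((9*(1/5) + 1*(1/9))*(-1/12))/4 = ((9/5 + 1/9)*(-1/12))/4 = ((86/45)*(-1/12))/4 = (1/4)*(-43/270) = -43/1080 ≈ -0.039815)
f(J) = -43*J**2/1080
-439*(f(5*(-3)) + (93 - 1*(-142))) = -439*(-43*(5*(-3))**2/1080 + (93 - 1*(-142))) = -439*(-43/1080*(-15)**2 + (93 + 142)) = -439*(-43/1080*225 + 235) = -439*(-215/24 + 235) = -439*5425/24 = -2381575/24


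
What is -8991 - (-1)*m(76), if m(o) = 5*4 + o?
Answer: -8895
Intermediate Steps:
m(o) = 20 + o
-8991 - (-1)*m(76) = -8991 - (-1)*(20 + 76) = -8991 - (-1)*96 = -8991 - 1*(-96) = -8991 + 96 = -8895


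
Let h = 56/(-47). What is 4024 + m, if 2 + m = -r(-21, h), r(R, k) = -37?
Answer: 4059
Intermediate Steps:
h = -56/47 (h = 56*(-1/47) = -56/47 ≈ -1.1915)
m = 35 (m = -2 - 1*(-37) = -2 + 37 = 35)
4024 + m = 4024 + 35 = 4059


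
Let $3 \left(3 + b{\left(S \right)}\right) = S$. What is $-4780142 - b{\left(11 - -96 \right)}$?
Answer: $- \frac{14340524}{3} \approx -4.7802 \cdot 10^{6}$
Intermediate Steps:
$b{\left(S \right)} = -3 + \frac{S}{3}$
$-4780142 - b{\left(11 - -96 \right)} = -4780142 - \left(-3 + \frac{11 - -96}{3}\right) = -4780142 - \left(-3 + \frac{11 + 96}{3}\right) = -4780142 - \left(-3 + \frac{1}{3} \cdot 107\right) = -4780142 - \left(-3 + \frac{107}{3}\right) = -4780142 - \frac{98}{3} = - \frac{14340524}{3}$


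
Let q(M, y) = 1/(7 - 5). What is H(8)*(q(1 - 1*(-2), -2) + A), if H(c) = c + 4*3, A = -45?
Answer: -890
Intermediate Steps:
H(c) = 12 + c (H(c) = c + 12 = 12 + c)
q(M, y) = ½ (q(M, y) = 1/2 = ½)
H(8)*(q(1 - 1*(-2), -2) + A) = (12 + 8)*(½ - 45) = 20*(-89/2) = -890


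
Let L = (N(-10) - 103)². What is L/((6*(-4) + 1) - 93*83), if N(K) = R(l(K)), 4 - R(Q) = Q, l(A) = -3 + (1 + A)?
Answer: -7569/7742 ≈ -0.97765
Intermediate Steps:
l(A) = -2 + A
R(Q) = 4 - Q
N(K) = 6 - K (N(K) = 4 - (-2 + K) = 4 + (2 - K) = 6 - K)
L = 7569 (L = ((6 - 1*(-10)) - 103)² = ((6 + 10) - 103)² = (16 - 103)² = (-87)² = 7569)
L/((6*(-4) + 1) - 93*83) = 7569/((6*(-4) + 1) - 93*83) = 7569/((-24 + 1) - 7719) = 7569/(-23 - 7719) = 7569/(-7742) = 7569*(-1/7742) = -7569/7742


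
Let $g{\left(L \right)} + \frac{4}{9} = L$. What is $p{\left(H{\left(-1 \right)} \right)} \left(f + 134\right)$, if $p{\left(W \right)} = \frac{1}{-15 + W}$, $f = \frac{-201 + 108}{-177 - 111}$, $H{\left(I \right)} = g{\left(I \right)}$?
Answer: $- \frac{38685}{4736} \approx -8.1683$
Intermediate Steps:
$g{\left(L \right)} = - \frac{4}{9} + L$
$H{\left(I \right)} = - \frac{4}{9} + I$
$f = \frac{31}{96}$ ($f = - \frac{93}{-288} = \left(-93\right) \left(- \frac{1}{288}\right) = \frac{31}{96} \approx 0.32292$)
$p{\left(H{\left(-1 \right)} \right)} \left(f + 134\right) = \frac{\frac{31}{96} + 134}{-15 - \frac{13}{9}} = \frac{1}{-15 - \frac{13}{9}} \cdot \frac{12895}{96} = \frac{1}{- \frac{148}{9}} \cdot \frac{12895}{96} = \left(- \frac{9}{148}\right) \frac{12895}{96} = - \frac{38685}{4736}$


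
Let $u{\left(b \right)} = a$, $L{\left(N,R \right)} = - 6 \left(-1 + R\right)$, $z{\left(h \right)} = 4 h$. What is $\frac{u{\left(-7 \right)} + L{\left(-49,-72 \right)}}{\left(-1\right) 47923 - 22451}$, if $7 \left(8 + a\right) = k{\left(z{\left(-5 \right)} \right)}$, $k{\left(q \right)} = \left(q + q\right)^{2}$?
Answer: $- \frac{2305}{246309} \approx -0.0093582$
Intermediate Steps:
$L{\left(N,R \right)} = 6 - 6 R$
$k{\left(q \right)} = 4 q^{2}$ ($k{\left(q \right)} = \left(2 q\right)^{2} = 4 q^{2}$)
$a = \frac{1544}{7}$ ($a = -8 + \frac{4 \left(4 \left(-5\right)\right)^{2}}{7} = -8 + \frac{4 \left(-20\right)^{2}}{7} = -8 + \frac{4 \cdot 400}{7} = -8 + \frac{1}{7} \cdot 1600 = -8 + \frac{1600}{7} = \frac{1544}{7} \approx 220.57$)
$u{\left(b \right)} = \frac{1544}{7}$
$\frac{u{\left(-7 \right)} + L{\left(-49,-72 \right)}}{\left(-1\right) 47923 - 22451} = \frac{\frac{1544}{7} + \left(6 - -432\right)}{\left(-1\right) 47923 - 22451} = \frac{\frac{1544}{7} + \left(6 + 432\right)}{-47923 - 22451} = \frac{\frac{1544}{7} + 438}{-70374} = \frac{4610}{7} \left(- \frac{1}{70374}\right) = - \frac{2305}{246309}$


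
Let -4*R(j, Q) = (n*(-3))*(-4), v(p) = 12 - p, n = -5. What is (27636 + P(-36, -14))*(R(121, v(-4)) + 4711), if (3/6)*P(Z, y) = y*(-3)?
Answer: 131004720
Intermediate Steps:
P(Z, y) = -6*y (P(Z, y) = 2*(y*(-3)) = 2*(-3*y) = -6*y)
R(j, Q) = 15 (R(j, Q) = -(-5*(-3))*(-4)/4 = -15*(-4)/4 = -1/4*(-60) = 15)
(27636 + P(-36, -14))*(R(121, v(-4)) + 4711) = (27636 - 6*(-14))*(15 + 4711) = (27636 + 84)*4726 = 27720*4726 = 131004720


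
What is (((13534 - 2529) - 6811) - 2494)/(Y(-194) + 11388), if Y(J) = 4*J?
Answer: 425/2653 ≈ 0.16020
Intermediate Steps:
(((13534 - 2529) - 6811) - 2494)/(Y(-194) + 11388) = (((13534 - 2529) - 6811) - 2494)/(4*(-194) + 11388) = ((11005 - 6811) - 2494)/(-776 + 11388) = (4194 - 2494)/10612 = 1700*(1/10612) = 425/2653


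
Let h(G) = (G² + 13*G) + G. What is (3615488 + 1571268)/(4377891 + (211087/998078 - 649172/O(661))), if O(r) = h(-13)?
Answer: 67298231714584/57451124051021 ≈ 1.1714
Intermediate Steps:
h(G) = G² + 14*G
O(r) = -13 (O(r) = -13*(14 - 13) = -13*1 = -13)
(3615488 + 1571268)/(4377891 + (211087/998078 - 649172/O(661))) = (3615488 + 1571268)/(4377891 + (211087/998078 - 649172/(-13))) = 5186756/(4377891 + (211087*(1/998078) - 649172*(-1/13))) = 5186756/(4377891 + (211087/998078 + 649172/13)) = 5186756/(4377891 + 647927035547/12975014) = 5186756/(57451124051021/12975014) = 5186756*(12975014/57451124051021) = 67298231714584/57451124051021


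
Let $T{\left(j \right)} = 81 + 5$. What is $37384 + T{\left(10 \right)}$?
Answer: $37470$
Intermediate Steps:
$T{\left(j \right)} = 86$
$37384 + T{\left(10 \right)} = 37384 + 86 = 37470$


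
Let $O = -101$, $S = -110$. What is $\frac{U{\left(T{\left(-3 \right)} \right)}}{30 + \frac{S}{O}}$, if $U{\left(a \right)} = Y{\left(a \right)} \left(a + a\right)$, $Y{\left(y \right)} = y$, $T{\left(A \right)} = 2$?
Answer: $\frac{202}{785} \approx 0.25732$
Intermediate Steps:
$U{\left(a \right)} = 2 a^{2}$ ($U{\left(a \right)} = a \left(a + a\right) = a 2 a = 2 a^{2}$)
$\frac{U{\left(T{\left(-3 \right)} \right)}}{30 + \frac{S}{O}} = \frac{2 \cdot 2^{2}}{30 - \frac{110}{-101}} = \frac{2 \cdot 4}{30 - - \frac{110}{101}} = \frac{1}{30 + \frac{110}{101}} \cdot 8 = \frac{1}{\frac{3140}{101}} \cdot 8 = \frac{101}{3140} \cdot 8 = \frac{202}{785}$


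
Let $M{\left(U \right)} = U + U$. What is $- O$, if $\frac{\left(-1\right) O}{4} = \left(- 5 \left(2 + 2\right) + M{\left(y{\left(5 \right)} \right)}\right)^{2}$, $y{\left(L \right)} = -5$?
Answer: $3600$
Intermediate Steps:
$M{\left(U \right)} = 2 U$
$O = -3600$ ($O = - 4 \left(- 5 \left(2 + 2\right) + 2 \left(-5\right)\right)^{2} = - 4 \left(\left(-5\right) 4 - 10\right)^{2} = - 4 \left(-20 - 10\right)^{2} = - 4 \left(-30\right)^{2} = \left(-4\right) 900 = -3600$)
$- O = \left(-1\right) \left(-3600\right) = 3600$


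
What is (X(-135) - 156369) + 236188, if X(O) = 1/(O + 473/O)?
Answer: 1492455527/18698 ≈ 79819.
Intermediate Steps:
(X(-135) - 156369) + 236188 = (-135/(473 + (-135)²) - 156369) + 236188 = (-135/(473 + 18225) - 156369) + 236188 = (-135/18698 - 156369) + 236188 = -2923787697/18698 + 236188 = 1492455527/18698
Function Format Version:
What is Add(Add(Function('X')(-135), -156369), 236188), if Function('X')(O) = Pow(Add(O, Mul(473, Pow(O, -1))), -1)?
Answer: Rational(1492455527, 18698) ≈ 79819.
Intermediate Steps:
Add(Add(Function('X')(-135), -156369), 236188) = Add(Add(Mul(-135, Pow(Add(473, Pow(-135, 2)), -1)), -156369), 236188) = Add(Add(Mul(-135, Pow(Add(473, 18225), -1)), -156369), 236188) = Add(Add(Mul(-135, Pow(18698, -1)), -156369), 236188) = Add(Add(Mul(-135, Rational(1, 18698)), -156369), 236188) = Add(Add(Rational(-135, 18698), -156369), 236188) = Add(Rational(-2923787697, 18698), 236188) = Rational(1492455527, 18698)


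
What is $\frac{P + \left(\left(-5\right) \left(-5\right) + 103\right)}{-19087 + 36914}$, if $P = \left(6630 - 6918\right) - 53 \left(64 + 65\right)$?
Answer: $- \frac{6997}{17827} \approx -0.39249$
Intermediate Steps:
$P = -7125$ ($P = -288 - 6837 = -7125$)
$\frac{P + \left(\left(-5\right) \left(-5\right) + 103\right)}{-19087 + 36914} = \frac{-7125 + \left(\left(-5\right) \left(-5\right) + 103\right)}{-19087 + 36914} = \frac{-7125 + \left(25 + 103\right)}{17827} = \left(-7125 + 128\right) \frac{1}{17827} = \left(-6997\right) \frac{1}{17827} = - \frac{6997}{17827}$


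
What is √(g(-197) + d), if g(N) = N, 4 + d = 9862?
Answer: √9661 ≈ 98.290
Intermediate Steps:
d = 9858 (d = -4 + 9862 = 9858)
√(g(-197) + d) = √(-197 + 9858) = √9661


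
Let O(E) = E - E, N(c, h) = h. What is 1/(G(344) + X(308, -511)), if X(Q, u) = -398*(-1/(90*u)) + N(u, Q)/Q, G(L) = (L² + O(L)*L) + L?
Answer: 22995/2729069396 ≈ 8.4260e-6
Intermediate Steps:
O(E) = 0
G(L) = L + L² (G(L) = (L² + 0*L) + L = (L² + 0) + L = L² + L = L + L²)
X(Q, u) = 1 + 199/(45*u) (X(Q, u) = -398*(-1/(90*u)) + Q/Q = -(-199)/(45*u) + 1 = 199/(45*u) + 1 = 1 + 199/(45*u))
1/(G(344) + X(308, -511)) = 1/(344*(1 + 344) + (199/45 - 511)/(-511)) = 1/(344*345 - 1/511*(-22796/45)) = 1/(118680 + 22796/22995) = 1/(2729069396/22995) = 22995/2729069396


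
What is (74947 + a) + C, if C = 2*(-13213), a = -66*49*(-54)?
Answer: 223157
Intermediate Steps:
a = 174636 (a = -3234*(-54) = 174636)
C = -26426
(74947 + a) + C = (74947 + 174636) - 26426 = 249583 - 26426 = 223157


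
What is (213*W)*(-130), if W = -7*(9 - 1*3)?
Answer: 1162980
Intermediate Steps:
W = -42 (W = -7*(9 - 3) = -7*6 = -42)
(213*W)*(-130) = (213*(-42))*(-130) = -8946*(-130) = 1162980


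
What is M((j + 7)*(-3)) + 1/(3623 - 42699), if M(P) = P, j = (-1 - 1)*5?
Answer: 351683/39076 ≈ 9.0000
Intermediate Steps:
j = -10 (j = -2*5 = -10)
M((j + 7)*(-3)) + 1/(3623 - 42699) = (-10 + 7)*(-3) + 1/(3623 - 42699) = -3*(-3) + 1/(-39076) = 9 - 1/39076 = 351683/39076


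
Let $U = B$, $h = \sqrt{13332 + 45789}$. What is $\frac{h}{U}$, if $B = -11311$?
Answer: $- \frac{3 \sqrt{6569}}{11311} \approx -0.021497$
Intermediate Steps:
$h = 3 \sqrt{6569}$ ($h = \sqrt{59121} = 3 \sqrt{6569} \approx 243.15$)
$U = -11311$
$\frac{h}{U} = \frac{3 \sqrt{6569}}{-11311} = 3 \sqrt{6569} \left(- \frac{1}{11311}\right) = - \frac{3 \sqrt{6569}}{11311}$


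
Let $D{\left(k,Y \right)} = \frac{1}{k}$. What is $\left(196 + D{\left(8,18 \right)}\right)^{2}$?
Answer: $\frac{2461761}{64} \approx 38465.0$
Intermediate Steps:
$\left(196 + D{\left(8,18 \right)}\right)^{2} = \left(196 + \frac{1}{8}\right)^{2} = \left(\frac{1569}{8}\right)^{2} = \frac{2461761}{64}$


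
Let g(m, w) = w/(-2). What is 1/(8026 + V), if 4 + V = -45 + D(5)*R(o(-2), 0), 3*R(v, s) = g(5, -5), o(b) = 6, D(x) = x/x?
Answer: 6/47867 ≈ 0.00012535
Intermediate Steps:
D(x) = 1
g(m, w) = -w/2 (g(m, w) = w*(-½) = -w/2)
R(v, s) = ⅚ (R(v, s) = (-½*(-5))/3 = (⅓)*(5/2) = ⅚)
V = -289/6 (V = -4 + (-45 + 1*(⅚)) = -4 + (-45 + ⅚) = -4 - 265/6 = -289/6 ≈ -48.167)
1/(8026 + V) = 1/(8026 - 289/6) = 1/(47867/6) = 6/47867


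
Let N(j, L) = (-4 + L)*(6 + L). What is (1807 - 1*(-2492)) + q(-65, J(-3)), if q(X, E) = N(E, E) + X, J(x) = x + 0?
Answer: 4213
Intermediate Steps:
J(x) = x
q(X, E) = -24 + X + E² + 2*E (q(X, E) = (-24 + E² + 2*E) + X = -24 + X + E² + 2*E)
(1807 - 1*(-2492)) + q(-65, J(-3)) = (1807 - 1*(-2492)) + (-24 - 65 + (-3)² + 2*(-3)) = (1807 + 2492) + (-24 - 65 + 9 - 6) = 4299 - 86 = 4213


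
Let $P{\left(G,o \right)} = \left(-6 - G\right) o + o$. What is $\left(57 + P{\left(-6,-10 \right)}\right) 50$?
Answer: $2350$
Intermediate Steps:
$P{\left(G,o \right)} = o + o \left(-6 - G\right)$ ($P{\left(G,o \right)} = o \left(-6 - G\right) + o = o + o \left(-6 - G\right)$)
$\left(57 + P{\left(-6,-10 \right)}\right) 50 = \left(57 - - 10 \left(5 - 6\right)\right) 50 = \left(57 - \left(-10\right) \left(-1\right)\right) 50 = \left(57 - 10\right) 50 = 47 \cdot 50 = 2350$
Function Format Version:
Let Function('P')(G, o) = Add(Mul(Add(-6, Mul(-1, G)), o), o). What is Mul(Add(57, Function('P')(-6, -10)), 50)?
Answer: 2350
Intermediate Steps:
Function('P')(G, o) = Add(o, Mul(o, Add(-6, Mul(-1, G)))) (Function('P')(G, o) = Add(Mul(o, Add(-6, Mul(-1, G))), o) = Add(o, Mul(o, Add(-6, Mul(-1, G)))))
Mul(Add(57, Function('P')(-6, -10)), 50) = Mul(Add(57, Mul(-1, -10, Add(5, -6))), 50) = Mul(Add(57, Mul(-1, -10, -1)), 50) = Mul(Add(57, -10), 50) = Mul(47, 50) = 2350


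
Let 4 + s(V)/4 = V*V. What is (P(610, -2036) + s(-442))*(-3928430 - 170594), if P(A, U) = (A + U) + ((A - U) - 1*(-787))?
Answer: -3211368055728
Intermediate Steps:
s(V) = -16 + 4*V² (s(V) = -16 + 4*(V*V) = -16 + 4*V²)
P(A, U) = 787 + 2*A (P(A, U) = (A + U) + ((A - U) + 787) = (A + U) + (787 + A - U) = 787 + 2*A)
(P(610, -2036) + s(-442))*(-3928430 - 170594) = ((787 + 2*610) + (-16 + 4*(-442)²))*(-3928430 - 170594) = ((787 + 1220) + (-16 + 4*195364))*(-4099024) = (2007 + (-16 + 781456))*(-4099024) = (2007 + 781440)*(-4099024) = 783447*(-4099024) = -3211368055728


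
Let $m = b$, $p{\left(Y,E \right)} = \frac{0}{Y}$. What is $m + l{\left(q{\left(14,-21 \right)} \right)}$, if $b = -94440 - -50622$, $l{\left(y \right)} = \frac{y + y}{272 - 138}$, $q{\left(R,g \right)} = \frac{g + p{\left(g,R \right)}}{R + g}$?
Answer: $- \frac{2935803}{67} \approx -43818.0$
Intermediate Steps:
$p{\left(Y,E \right)} = 0$
$q{\left(R,g \right)} = \frac{g}{R + g}$ ($q{\left(R,g \right)} = \frac{g + 0}{R + g} = \frac{g}{R + g}$)
$l{\left(y \right)} = \frac{y}{67}$ ($l{\left(y \right)} = \frac{2 y}{134} = 2 y \frac{1}{134} = \frac{y}{67}$)
$b = -43818$ ($b = -94440 + 50622 = -43818$)
$m = -43818$
$m + l{\left(q{\left(14,-21 \right)} \right)} = -43818 + \frac{\left(-21\right) \frac{1}{14 - 21}}{67} = -43818 + \frac{\left(-21\right) \frac{1}{-7}}{67} = -43818 + \frac{\left(-21\right) \left(- \frac{1}{7}\right)}{67} = -43818 + \frac{1}{67} \cdot 3 = -43818 + \frac{3}{67} = - \frac{2935803}{67}$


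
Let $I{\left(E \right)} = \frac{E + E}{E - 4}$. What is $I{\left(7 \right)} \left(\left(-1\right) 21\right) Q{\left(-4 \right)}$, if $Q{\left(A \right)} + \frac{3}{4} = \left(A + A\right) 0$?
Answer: $\frac{147}{2} \approx 73.5$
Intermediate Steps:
$I{\left(E \right)} = \frac{2 E}{-4 + E}$
$Q{\left(A \right)} = - \frac{3}{4}$ ($Q{\left(A \right)} = - \frac{3}{4} + \left(A + A\right) 0 = - \frac{3}{4} + 2 A 0 = - \frac{3}{4} + 0 = - \frac{3}{4}$)
$I{\left(7 \right)} \left(\left(-1\right) 21\right) Q{\left(-4 \right)} = 2 \cdot 7 \frac{1}{-4 + 7} \left(\left(-1\right) 21\right) \left(- \frac{3}{4}\right) = 2 \cdot 7 \cdot \frac{1}{3} \left(-21\right) \left(- \frac{3}{4}\right) = \frac{14}{3} \left(-21\right) \left(- \frac{3}{4}\right) = \left(-98\right) \left(- \frac{3}{4}\right) = \frac{147}{2}$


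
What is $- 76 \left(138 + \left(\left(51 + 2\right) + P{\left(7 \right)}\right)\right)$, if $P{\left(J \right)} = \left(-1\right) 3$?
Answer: $-14288$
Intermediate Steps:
$P{\left(J \right)} = -3$
$- 76 \left(138 + \left(\left(51 + 2\right) + P{\left(7 \right)}\right)\right) = - 76 \left(138 + \left(\left(51 + 2\right) - 3\right)\right) = - 76 \left(138 + \left(53 - 3\right)\right) = - 76 \left(138 + 50\right) = \left(-76\right) 188 = -14288$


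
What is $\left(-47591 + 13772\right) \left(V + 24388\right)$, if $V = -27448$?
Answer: $103486140$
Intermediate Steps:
$\left(-47591 + 13772\right) \left(V + 24388\right) = \left(-47591 + 13772\right) \left(-27448 + 24388\right) = \left(-33819\right) \left(-3060\right) = 103486140$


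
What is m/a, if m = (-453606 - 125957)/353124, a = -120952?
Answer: 579563/42711054048 ≈ 1.3569e-5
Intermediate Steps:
m = -579563/353124 (m = -579563*1/353124 = -579563/353124 ≈ -1.6412)
m/a = -579563/353124/(-120952) = -579563/353124*(-1/120952) = 579563/42711054048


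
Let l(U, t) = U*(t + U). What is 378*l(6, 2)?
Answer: 18144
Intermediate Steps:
l(U, t) = U*(U + t)
378*l(6, 2) = 378*(6*(6 + 2)) = 378*(6*8) = 378*48 = 18144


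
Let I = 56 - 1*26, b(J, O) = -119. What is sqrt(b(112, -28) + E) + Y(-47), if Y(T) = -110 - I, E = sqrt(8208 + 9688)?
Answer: -140 + sqrt(-119 + 2*sqrt(4474)) ≈ -136.16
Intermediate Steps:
I = 30 (I = 56 - 26 = 30)
E = 2*sqrt(4474) (E = sqrt(17896) = 2*sqrt(4474) ≈ 133.78)
Y(T) = -140 (Y(T) = -110 - 1*30 = -110 - 30 = -140)
sqrt(b(112, -28) + E) + Y(-47) = sqrt(-119 + 2*sqrt(4474)) - 140 = -140 + sqrt(-119 + 2*sqrt(4474))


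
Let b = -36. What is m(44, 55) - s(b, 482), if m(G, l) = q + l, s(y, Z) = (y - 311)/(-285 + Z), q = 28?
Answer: 16698/197 ≈ 84.761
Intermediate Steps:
s(y, Z) = (-311 + y)/(-285 + Z)
m(G, l) = 28 + l
m(44, 55) - s(b, 482) = (28 + 55) - (-311 - 36)/(-285 + 482) = 83 - (-347)/197 = 83 - 1*(-347/197) = 83 + 347/197 = 16698/197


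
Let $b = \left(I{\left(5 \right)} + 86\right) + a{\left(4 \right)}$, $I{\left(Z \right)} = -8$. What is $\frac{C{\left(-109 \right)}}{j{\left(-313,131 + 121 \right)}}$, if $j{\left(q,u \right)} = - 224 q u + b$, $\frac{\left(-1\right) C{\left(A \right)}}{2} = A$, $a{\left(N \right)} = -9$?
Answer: $\frac{218}{17668293} \approx 1.2338 \cdot 10^{-5}$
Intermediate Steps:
$C{\left(A \right)} = - 2 A$
$b = 69$ ($b = \left(-8 + 86\right) - 9 = 78 - 9 = 69$)
$j{\left(q,u \right)} = 69 - 224 q u$ ($j{\left(q,u \right)} = - 224 q u + 69 = 69 - 224 q u$)
$\frac{C{\left(-109 \right)}}{j{\left(-313,131 + 121 \right)}} = \frac{\left(-2\right) \left(-109\right)}{69 - - 70112 \left(131 + 121\right)} = \frac{218}{69 - \left(-70112\right) 252} = \frac{218}{69 + 17668224} = \frac{218}{17668293}$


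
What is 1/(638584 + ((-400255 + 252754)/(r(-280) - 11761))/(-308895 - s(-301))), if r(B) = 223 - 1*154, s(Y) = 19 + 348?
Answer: 3615891304/2309050332326035 ≈ 1.5660e-6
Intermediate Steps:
s(Y) = 367
r(B) = 69 (r(B) = 223 - 154 = 69)
1/(638584 + ((-400255 + 252754)/(r(-280) - 11761))/(-308895 - s(-301))) = 1/(638584 + ((-400255 + 252754)/(69 - 11761))/(-308895 - 1*367)) = 1/(638584 + (-147501/(-11692))/(-308895 - 367)) = 1/(638584 - 147501*(-1/11692)/(-309262)) = 1/(638584 + (147501/11692)*(-1/309262)) = 1/(638584 - 147501/3615891304) = 1/(2309050332326035/3615891304) = 3615891304/2309050332326035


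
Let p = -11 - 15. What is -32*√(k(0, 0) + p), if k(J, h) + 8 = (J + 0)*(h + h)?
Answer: -32*I*√34 ≈ -186.59*I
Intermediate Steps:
p = -26
k(J, h) = -8 + 2*J*h (k(J, h) = -8 + (J + 0)*(h + h) = -8 + J*(2*h) = -8 + 2*J*h)
-32*√(k(0, 0) + p) = -32*√((-8 + 2*0*0) - 26) = -32*√((-8 + 0) - 26) = -32*√(-8 - 26) = -32*I*√34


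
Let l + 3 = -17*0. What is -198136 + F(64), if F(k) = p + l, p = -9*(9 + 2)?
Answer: -198238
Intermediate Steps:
l = -3 (l = -3 - 17*0 = -3 + 0 = -3)
p = -99 (p = -9*11 = -99)
F(k) = -102 (F(k) = -99 - 3 = -102)
-198136 + F(64) = -198136 - 102 = -198238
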